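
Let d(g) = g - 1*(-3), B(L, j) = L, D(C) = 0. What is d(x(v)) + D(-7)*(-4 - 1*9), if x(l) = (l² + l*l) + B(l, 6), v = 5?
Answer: 58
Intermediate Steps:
x(l) = l + 2*l² (x(l) = (l² + l*l) + l = (l² + l²) + l = 2*l² + l = l + 2*l²)
d(g) = 3 + g (d(g) = g + 3 = 3 + g)
d(x(v)) + D(-7)*(-4 - 1*9) = (3 + 5*(1 + 2*5)) + 0*(-4 - 1*9) = (3 + 5*(1 + 10)) + 0*(-4 - 9) = (3 + 5*11) + 0*(-13) = (3 + 55) + 0 = 58 + 0 = 58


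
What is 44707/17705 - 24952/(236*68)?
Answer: 34460347/35516230 ≈ 0.97027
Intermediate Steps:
44707/17705 - 24952/(236*68) = 44707*(1/17705) - 24952/16048 = 44707/17705 - 24952*1/16048 = 44707/17705 - 3119/2006 = 34460347/35516230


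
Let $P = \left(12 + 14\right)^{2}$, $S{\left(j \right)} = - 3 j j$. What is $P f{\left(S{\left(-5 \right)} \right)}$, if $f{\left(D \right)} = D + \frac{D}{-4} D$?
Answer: $-1001325$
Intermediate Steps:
$S{\left(j \right)} = - 3 j^{2}$
$f{\left(D \right)} = D - \frac{D^{2}}{4}$ ($f{\left(D \right)} = D + D \left(- \frac{1}{4}\right) D = D + - \frac{D}{4} D = D - \frac{D^{2}}{4}$)
$P = 676$ ($P = 26^{2} = 676$)
$P f{\left(S{\left(-5 \right)} \right)} = 676 \frac{- 3 \left(-5\right)^{2} \left(4 - - 3 \left(-5\right)^{2}\right)}{4} = 676 \frac{\left(-3\right) 25 \left(4 - \left(-3\right) 25\right)}{4} = 676 \cdot \frac{1}{4} \left(-75\right) \left(4 - -75\right) = 676 \cdot \frac{1}{4} \left(-75\right) \left(4 + 75\right) = 676 \cdot \frac{1}{4} \left(-75\right) 79 = 676 \left(- \frac{5925}{4}\right) = -1001325$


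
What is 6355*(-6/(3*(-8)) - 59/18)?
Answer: -692695/36 ≈ -19242.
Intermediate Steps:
6355*(-6/(3*(-8)) - 59/18) = 6355*(-6/(-24) - 59*1/18) = 6355*(-6*(-1/24) - 59/18) = 6355*(¼ - 59/18) = 6355*(-109/36) = -692695/36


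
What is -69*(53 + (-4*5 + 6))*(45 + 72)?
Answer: -314847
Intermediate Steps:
-69*(53 + (-4*5 + 6))*(45 + 72) = -69*(53 + (-20 + 6))*117 = -69*(53 - 14)*117 = -2691*117 = -69*4563 = -314847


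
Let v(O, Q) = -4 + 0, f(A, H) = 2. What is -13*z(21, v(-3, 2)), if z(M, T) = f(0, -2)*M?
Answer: -546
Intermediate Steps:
v(O, Q) = -4
z(M, T) = 2*M
-13*z(21, v(-3, 2)) = -26*21 = -13*42 = -546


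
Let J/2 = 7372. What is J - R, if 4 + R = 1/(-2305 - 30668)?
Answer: 486285805/32973 ≈ 14748.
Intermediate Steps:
J = 14744 (J = 2*7372 = 14744)
R = -131893/32973 (R = -4 + 1/(-2305 - 30668) = -4 + 1/(-32973) = -4 - 1/32973 = -131893/32973 ≈ -4.0000)
J - R = 14744 - 1*(-131893/32973) = 14744 + 131893/32973 = 486285805/32973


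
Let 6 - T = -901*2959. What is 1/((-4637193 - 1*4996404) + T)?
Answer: -1/6967532 ≈ -1.4352e-7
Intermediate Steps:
T = 2666065 (T = 6 - (-901)*2959 = 6 - 1*(-2666059) = 6 + 2666059 = 2666065)
1/((-4637193 - 1*4996404) + T) = 1/((-4637193 - 1*4996404) + 2666065) = 1/((-4637193 - 4996404) + 2666065) = 1/(-9633597 + 2666065) = 1/(-6967532) = -1/6967532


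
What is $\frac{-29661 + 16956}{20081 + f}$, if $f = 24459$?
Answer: $- \frac{2541}{8908} \approx -0.28525$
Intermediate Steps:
$\frac{-29661 + 16956}{20081 + f} = \frac{-29661 + 16956}{20081 + 24459} = - \frac{12705}{44540} = \left(-12705\right) \frac{1}{44540} = - \frac{2541}{8908}$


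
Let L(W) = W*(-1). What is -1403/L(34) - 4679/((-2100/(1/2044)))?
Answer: 3011198143/72970800 ≈ 41.266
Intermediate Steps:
L(W) = -W
-1403/L(34) - 4679/((-2100/(1/2044))) = -1403/((-1*34)) - 4679/((-2100/(1/2044))) = -1403/(-34) - 4679/((-2100/1/2044)) = -1403*(-1/34) - 4679/((-2100*2044)) = 1403/34 - 4679/(-4292400) = 1403/34 - 4679*(-1/4292400) = 1403/34 + 4679/4292400 = 3011198143/72970800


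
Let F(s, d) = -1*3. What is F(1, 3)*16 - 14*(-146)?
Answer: 1996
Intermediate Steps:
F(s, d) = -3
F(1, 3)*16 - 14*(-146) = -3*16 - 14*(-146) = -48 + 2044 = 1996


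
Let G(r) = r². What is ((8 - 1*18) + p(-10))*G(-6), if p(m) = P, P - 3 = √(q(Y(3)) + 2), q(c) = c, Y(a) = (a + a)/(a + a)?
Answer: -252 + 36*√3 ≈ -189.65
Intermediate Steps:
Y(a) = 1 (Y(a) = (2*a)/((2*a)) = (2*a)*(1/(2*a)) = 1)
P = 3 + √3 (P = 3 + √(1 + 2) = 3 + √3 ≈ 4.7320)
p(m) = 3 + √3
((8 - 1*18) + p(-10))*G(-6) = ((8 - 1*18) + (3 + √3))*(-6)² = ((8 - 18) + (3 + √3))*36 = (-10 + (3 + √3))*36 = (-7 + √3)*36 = -252 + 36*√3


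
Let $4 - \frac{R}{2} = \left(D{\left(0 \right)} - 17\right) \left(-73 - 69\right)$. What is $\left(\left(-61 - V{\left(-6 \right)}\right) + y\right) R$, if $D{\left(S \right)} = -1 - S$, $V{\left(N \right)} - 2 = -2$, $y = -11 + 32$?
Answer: $204160$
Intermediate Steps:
$y = 21$
$V{\left(N \right)} = 0$ ($V{\left(N \right)} = 2 - 2 = 0$)
$R = -5104$ ($R = 8 - 2 \left(\left(-1 - 0\right) - 17\right) \left(-73 - 69\right) = 8 - 2 \left(\left(-1 + 0\right) - 17\right) \left(-142\right) = 8 - 2 \left(-1 - 17\right) \left(-142\right) = 8 - 2 \left(\left(-18\right) \left(-142\right)\right) = 8 - 5112 = -5104$)
$\left(\left(-61 - V{\left(-6 \right)}\right) + y\right) R = \left(\left(-61 - 0\right) + 21\right) \left(-5104\right) = \left(\left(-61 + 0\right) + 21\right) \left(-5104\right) = \left(-61 + 21\right) \left(-5104\right) = \left(-40\right) \left(-5104\right) = 204160$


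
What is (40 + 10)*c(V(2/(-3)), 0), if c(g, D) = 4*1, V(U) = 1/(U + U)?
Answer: 200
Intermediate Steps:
V(U) = 1/(2*U)
c(g, D) = 4
(40 + 10)*c(V(2/(-3)), 0) = (40 + 10)*4 = 50*4 = 200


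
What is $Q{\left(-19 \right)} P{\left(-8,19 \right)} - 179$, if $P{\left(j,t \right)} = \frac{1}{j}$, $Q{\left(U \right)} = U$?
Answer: $- \frac{1413}{8} \approx -176.63$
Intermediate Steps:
$Q{\left(-19 \right)} P{\left(-8,19 \right)} - 179 = - \frac{19}{-8} - 179 = \left(-19\right) \left(- \frac{1}{8}\right) - 179 = \frac{19}{8} - 179 = - \frac{1413}{8}$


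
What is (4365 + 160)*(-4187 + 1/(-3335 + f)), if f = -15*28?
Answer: -14228578330/751 ≈ -1.8946e+7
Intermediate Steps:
f = -420
(4365 + 160)*(-4187 + 1/(-3335 + f)) = (4365 + 160)*(-4187 + 1/(-3335 - 420)) = 4525*(-4187 + 1/(-3755)) = 4525*(-4187 - 1/3755) = 4525*(-15722186/3755) = -14228578330/751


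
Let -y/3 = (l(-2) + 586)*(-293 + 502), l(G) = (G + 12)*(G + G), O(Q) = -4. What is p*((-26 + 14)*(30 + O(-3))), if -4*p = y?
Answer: -26702676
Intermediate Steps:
l(G) = 2*G*(12 + G) (l(G) = (12 + G)*(2*G) = 2*G*(12 + G))
y = -342342 (y = -3*(2*(-2)*(12 - 2) + 586)*(-293 + 502) = -3*(2*(-2)*10 + 586)*209 = -3*(-40 + 586)*209 = -1638*209 = -3*114114 = -342342)
p = 171171/2 (p = -1/4*(-342342) = 171171/2 ≈ 85586.)
p*((-26 + 14)*(30 + O(-3))) = 171171*((-26 + 14)*(30 - 4))/2 = 171171*(-12*26)/2 = (171171/2)*(-312) = -26702676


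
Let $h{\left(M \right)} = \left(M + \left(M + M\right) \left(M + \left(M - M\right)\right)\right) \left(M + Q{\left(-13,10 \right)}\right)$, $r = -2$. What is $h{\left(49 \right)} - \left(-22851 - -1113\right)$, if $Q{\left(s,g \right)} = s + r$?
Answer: $186672$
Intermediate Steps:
$Q{\left(s,g \right)} = -2 + s$ ($Q{\left(s,g \right)} = s - 2 = -2 + s$)
$h{\left(M \right)} = \left(-15 + M\right) \left(M + 2 M^{2}\right)$ ($h{\left(M \right)} = \left(M + \left(M + M\right) \left(M + \left(M - M\right)\right)\right) \left(M - 15\right) = \left(M + 2 M \left(M + 0\right)\right) \left(M - 15\right) = \left(M + 2 M M\right) \left(-15 + M\right) = \left(M + 2 M^{2}\right) \left(-15 + M\right) = \left(-15 + M\right) \left(M + 2 M^{2}\right)$)
$h{\left(49 \right)} - \left(-22851 - -1113\right) = 49 \left(-15 - 1421 + 2 \cdot 49^{2}\right) - \left(-22851 - -1113\right) = 49 \left(-15 - 1421 + 2 \cdot 2401\right) - \left(-22851 + 1113\right) = 49 \left(-15 - 1421 + 4802\right) - -21738 = 49 \cdot 3366 + 21738 = 164934 + 21738 = 186672$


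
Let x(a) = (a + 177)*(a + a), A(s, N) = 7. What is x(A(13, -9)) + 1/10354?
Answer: 26671905/10354 ≈ 2576.0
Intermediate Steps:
x(a) = 2*a*(177 + a) (x(a) = (177 + a)*(2*a) = 2*a*(177 + a))
x(A(13, -9)) + 1/10354 = 2*7*(177 + 7) + 1/10354 = 2*7*184 + 1/10354 = 2576 + 1/10354 = 26671905/10354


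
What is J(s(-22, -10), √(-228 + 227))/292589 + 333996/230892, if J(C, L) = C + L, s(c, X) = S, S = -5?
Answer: 8143533432/5629704949 + I/292589 ≈ 1.4465 + 3.4178e-6*I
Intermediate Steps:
s(c, X) = -5
J(s(-22, -10), √(-228 + 227))/292589 + 333996/230892 = (-5 + √(-228 + 227))/292589 + 333996/230892 = (-5 + √(-1))*(1/292589) + 333996*(1/230892) = (-5 + I)*(1/292589) + 27833/19241 = (-5/292589 + I/292589) + 27833/19241 = 8143533432/5629704949 + I/292589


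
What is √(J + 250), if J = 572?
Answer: √822 ≈ 28.671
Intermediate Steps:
√(J + 250) = √(572 + 250) = √822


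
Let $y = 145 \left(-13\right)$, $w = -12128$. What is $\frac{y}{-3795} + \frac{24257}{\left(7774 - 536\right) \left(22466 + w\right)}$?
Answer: $\frac{855393347}{1721008212} \approx 0.49703$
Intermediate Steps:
$y = -1885$
$\frac{y}{-3795} + \frac{24257}{\left(7774 - 536\right) \left(22466 + w\right)} = - \frac{1885}{-3795} + \frac{24257}{\left(7774 - 536\right) \left(22466 - 12128\right)} = \left(-1885\right) \left(- \frac{1}{3795}\right) + \frac{24257}{7238 \cdot 10338} = \frac{377}{759} + \frac{24257}{74826444} = \frac{855393347}{1721008212}$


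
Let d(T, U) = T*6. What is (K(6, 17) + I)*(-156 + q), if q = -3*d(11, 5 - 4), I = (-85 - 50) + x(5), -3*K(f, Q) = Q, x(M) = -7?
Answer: 52274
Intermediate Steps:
K(f, Q) = -Q/3
d(T, U) = 6*T
I = -142 (I = (-85 - 50) - 7 = -135 - 7 = -142)
q = -198 (q = -18*11 = -3*66 = -198)
(K(6, 17) + I)*(-156 + q) = (-1/3*17 - 142)*(-156 - 198) = (-17/3 - 142)*(-354) = -443/3*(-354) = 52274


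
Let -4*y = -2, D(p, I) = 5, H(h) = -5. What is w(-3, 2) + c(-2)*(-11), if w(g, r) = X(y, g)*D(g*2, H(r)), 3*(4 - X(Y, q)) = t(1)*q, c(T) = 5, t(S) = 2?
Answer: -25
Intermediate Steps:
y = ½ (y = -¼*(-2) = ½ ≈ 0.50000)
X(Y, q) = 4 - 2*q/3
w(g, r) = 20 - 10*g/3 (w(g, r) = (4 - 2*g/3)*5 = 20 - 10*g/3)
w(-3, 2) + c(-2)*(-11) = (20 - 10/3*(-3)) + 5*(-11) = (20 + 10) - 55 = 30 - 55 = -25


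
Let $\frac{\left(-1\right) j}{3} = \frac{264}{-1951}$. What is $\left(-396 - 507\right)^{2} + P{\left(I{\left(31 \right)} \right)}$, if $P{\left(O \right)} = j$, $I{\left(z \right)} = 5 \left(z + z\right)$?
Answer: $\frac{1590863751}{1951} \approx 8.1541 \cdot 10^{5}$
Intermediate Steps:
$j = \frac{792}{1951}$ ($j = - 3 \frac{264}{-1951} = - 3 \cdot 264 \left(- \frac{1}{1951}\right) = \left(-3\right) \left(- \frac{264}{1951}\right) = \frac{792}{1951} \approx 0.40595$)
$I{\left(z \right)} = 10 z$ ($I{\left(z \right)} = 5 \cdot 2 z = 10 z$)
$P{\left(O \right)} = \frac{792}{1951}$
$\left(-396 - 507\right)^{2} + P{\left(I{\left(31 \right)} \right)} = \left(-396 - 507\right)^{2} + \frac{792}{1951} = \left(-903\right)^{2} + \frac{792}{1951} = 815409 + \frac{792}{1951} = \frac{1590863751}{1951}$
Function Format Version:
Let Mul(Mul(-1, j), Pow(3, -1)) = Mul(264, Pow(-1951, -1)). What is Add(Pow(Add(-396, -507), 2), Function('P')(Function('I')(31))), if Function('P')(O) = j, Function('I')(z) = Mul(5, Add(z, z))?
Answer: Rational(1590863751, 1951) ≈ 8.1541e+5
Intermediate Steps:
j = Rational(792, 1951) (j = Mul(-3, Mul(264, Pow(-1951, -1))) = Mul(-3, Mul(264, Rational(-1, 1951))) = Mul(-3, Rational(-264, 1951)) = Rational(792, 1951) ≈ 0.40595)
Function('I')(z) = Mul(10, z) (Function('I')(z) = Mul(5, Mul(2, z)) = Mul(10, z))
Function('P')(O) = Rational(792, 1951)
Add(Pow(Add(-396, -507), 2), Function('P')(Function('I')(31))) = Add(Pow(Add(-396, -507), 2), Rational(792, 1951)) = Add(Pow(-903, 2), Rational(792, 1951)) = Add(815409, Rational(792, 1951)) = Rational(1590863751, 1951)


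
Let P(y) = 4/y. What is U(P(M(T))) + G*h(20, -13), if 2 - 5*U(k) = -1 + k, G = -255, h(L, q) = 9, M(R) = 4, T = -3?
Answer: -11473/5 ≈ -2294.6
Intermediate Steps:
U(k) = 3/5 - k/5 (U(k) = 2/5 - (-1 + k)/5 = 2/5 + (1/5 - k/5) = 3/5 - k/5)
U(P(M(T))) + G*h(20, -13) = (3/5 - 4/(5*4)) - 255*9 = (3/5 - 4/(5*4)) - 2295 = (3/5 - 1/5*1) - 2295 = (3/5 - 1/5) - 2295 = 2/5 - 2295 = -11473/5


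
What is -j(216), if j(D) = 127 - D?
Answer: 89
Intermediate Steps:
-j(216) = -(127 - 1*216) = -(127 - 216) = -1*(-89) = 89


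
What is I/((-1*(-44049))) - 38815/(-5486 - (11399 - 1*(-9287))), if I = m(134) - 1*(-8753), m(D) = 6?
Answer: 646334161/384283476 ≈ 1.6819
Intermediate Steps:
I = 8759 (I = 6 - 1*(-8753) = 6 + 8753 = 8759)
I/((-1*(-44049))) - 38815/(-5486 - (11399 - 1*(-9287))) = 8759/((-1*(-44049))) - 38815/(-5486 - (11399 - 1*(-9287))) = 8759/44049 - 38815/(-5486 - (11399 + 9287)) = 8759*(1/44049) - 38815/(-5486 - 1*20686) = 8759/44049 - 38815/(-5486 - 20686) = 8759/44049 - 38815/(-26172) = 8759/44049 - 38815*(-1/26172) = 8759/44049 + 38815/26172 = 646334161/384283476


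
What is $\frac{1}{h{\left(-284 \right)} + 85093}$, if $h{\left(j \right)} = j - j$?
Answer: $\frac{1}{85093} \approx 1.1752 \cdot 10^{-5}$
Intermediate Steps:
$h{\left(j \right)} = 0$
$\frac{1}{h{\left(-284 \right)} + 85093} = \frac{1}{0 + 85093} = \frac{1}{85093}$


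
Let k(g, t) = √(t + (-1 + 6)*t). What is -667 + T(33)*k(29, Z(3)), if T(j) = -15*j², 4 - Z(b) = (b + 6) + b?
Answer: -667 - 65340*I*√3 ≈ -667.0 - 1.1317e+5*I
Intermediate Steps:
Z(b) = -2 - 2*b (Z(b) = 4 - ((b + 6) + b) = 4 - ((6 + b) + b) = 4 - (6 + 2*b) = 4 + (-6 - 2*b) = -2 - 2*b)
k(g, t) = √6*√t (k(g, t) = √(t + 5*t) = √(6*t) = √6*√t)
-667 + T(33)*k(29, Z(3)) = -667 + (-15*33²)*(√6*√(-2 - 2*3)) = -667 + (-15*1089)*(√6*√(-2 - 6)) = -667 - 16335*√6*√(-8) = -667 - 16335*√6*2*I*√2 = -667 - 65340*I*√3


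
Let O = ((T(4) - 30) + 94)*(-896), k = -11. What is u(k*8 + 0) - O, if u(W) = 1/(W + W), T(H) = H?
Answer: 10723327/176 ≈ 60928.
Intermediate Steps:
u(W) = 1/(2*W)
O = -60928 (O = ((4 - 30) + 94)*(-896) = (-26 + 94)*(-896) = 68*(-896) = -60928)
u(k*8 + 0) - O = 1/(2*(-11*8 + 0)) - 1*(-60928) = 1/(2*(-88 + 0)) + 60928 = (½)/(-88) + 60928 = (½)*(-1/88) + 60928 = -1/176 + 60928 = 10723327/176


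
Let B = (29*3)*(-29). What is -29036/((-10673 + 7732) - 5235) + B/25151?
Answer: 25344871/7344092 ≈ 3.4511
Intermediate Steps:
B = -2523 (B = 87*(-29) = -2523)
-29036/((-10673 + 7732) - 5235) + B/25151 = -29036/((-10673 + 7732) - 5235) - 2523/25151 = -29036/(-2941 - 5235) - 2523*1/25151 = -29036/(-8176) - 2523/25151 = -29036*(-1/8176) - 2523/25151 = 1037/292 - 2523/25151 = 25344871/7344092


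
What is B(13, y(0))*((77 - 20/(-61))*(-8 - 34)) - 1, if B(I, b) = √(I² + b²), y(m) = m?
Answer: -2575543/61 ≈ -42222.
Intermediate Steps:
B(13, y(0))*((77 - 20/(-61))*(-8 - 34)) - 1 = √(13² + 0²)*((77 - 20/(-61))*(-8 - 34)) - 1 = √(169 + 0)*((77 - 20*(-1/61))*(-42)) - 1 = √169*((77 + 20/61)*(-42)) - 1 = 13*((4717/61)*(-42)) - 1 = 13*(-198114/61) - 1 = -2575482/61 - 1 = -2575543/61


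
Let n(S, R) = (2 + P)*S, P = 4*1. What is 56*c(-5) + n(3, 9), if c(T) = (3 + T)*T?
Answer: 578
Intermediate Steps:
P = 4
c(T) = T*(3 + T)
n(S, R) = 6*S (n(S, R) = (2 + 4)*S = 6*S)
56*c(-5) + n(3, 9) = 56*(-5*(3 - 5)) + 6*3 = 56*(-5*(-2)) + 18 = 56*10 + 18 = 560 + 18 = 578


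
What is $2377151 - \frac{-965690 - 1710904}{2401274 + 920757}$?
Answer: $\frac{7896971990275}{3322031} \approx 2.3772 \cdot 10^{6}$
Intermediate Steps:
$2377151 - \frac{-965690 - 1710904}{2401274 + 920757} = 2377151 - - \frac{2676594}{3322031} = 2377151 + \frac{2676594}{3322031} = \frac{7896971990275}{3322031}$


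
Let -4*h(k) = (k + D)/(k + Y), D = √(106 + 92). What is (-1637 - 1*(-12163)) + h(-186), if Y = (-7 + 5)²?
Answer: 3831371/364 + 3*√22/728 ≈ 10526.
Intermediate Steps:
Y = 4 (Y = (-2)² = 4)
D = 3*√22 (D = √198 = 3*√22 ≈ 14.071)
h(k) = -(k + 3*√22)/(4*(4 + k)) (h(k) = -(k + 3*√22)/(4*(k + 4)) = -(k + 3*√22)/(4*(4 + k)))
(-1637 - 1*(-12163)) + h(-186) = (-1637 - 1*(-12163)) + (-1*(-186) - 3*√22)/(4*(4 - 186)) = (-1637 + 12163) + (¼)*(186 - 3*√22)/(-182) = 10526 + (¼)*(-1/182)*(186 - 3*√22) = 10526 + (-93/364 + 3*√22/728) = 3831371/364 + 3*√22/728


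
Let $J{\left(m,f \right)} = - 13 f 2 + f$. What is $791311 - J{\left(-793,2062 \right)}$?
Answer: $842861$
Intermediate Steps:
$J{\left(m,f \right)} = - 25 f$ ($J{\left(m,f \right)} = - 13 \cdot 2 f + f = - 26 f + f = - 25 f$)
$791311 - J{\left(-793,2062 \right)} = 791311 - \left(-25\right) 2062 = 791311 - -51550 = 791311 + 51550 = 842861$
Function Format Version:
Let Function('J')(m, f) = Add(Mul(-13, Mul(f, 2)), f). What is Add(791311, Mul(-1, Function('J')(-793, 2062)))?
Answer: 842861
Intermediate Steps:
Function('J')(m, f) = Mul(-25, f) (Function('J')(m, f) = Add(Mul(-13, Mul(2, f)), f) = Add(Mul(-26, f), f) = Mul(-25, f))
Add(791311, Mul(-1, Function('J')(-793, 2062))) = Add(791311, Mul(-1, Mul(-25, 2062))) = Add(791311, Mul(-1, -51550)) = Add(791311, 51550) = 842861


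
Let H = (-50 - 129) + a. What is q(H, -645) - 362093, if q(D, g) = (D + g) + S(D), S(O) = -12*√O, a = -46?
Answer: -362963 - 180*I ≈ -3.6296e+5 - 180.0*I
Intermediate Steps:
H = -225 (H = (-50 - 129) - 46 = -179 - 46 = -225)
q(D, g) = D + g - 12*√D (q(D, g) = (D + g) - 12*√D = D + g - 12*√D)
q(H, -645) - 362093 = (-225 - 645 - 180*I) - 362093 = (-870 - 180*I) - 362093 = -362963 - 180*I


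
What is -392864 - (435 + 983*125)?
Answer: -516174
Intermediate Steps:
-392864 - (435 + 983*125) = -392864 - (435 + 122875) = -392864 - 1*123310 = -392864 - 123310 = -516174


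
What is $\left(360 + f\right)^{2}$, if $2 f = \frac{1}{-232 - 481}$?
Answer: $\frac{263537462881}{2033476} \approx 1.296 \cdot 10^{5}$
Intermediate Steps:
$f = - \frac{1}{1426}$ ($f = \frac{1}{2 \left(-232 - 481\right)} = \frac{1}{2 \left(-713\right)} = \frac{1}{2} \left(- \frac{1}{713}\right) = - \frac{1}{1426} \approx -0.00070126$)
$\left(360 + f\right)^{2} = \left(360 - \frac{1}{1426}\right)^{2} = \left(\frac{513359}{1426}\right)^{2} = \frac{263537462881}{2033476}$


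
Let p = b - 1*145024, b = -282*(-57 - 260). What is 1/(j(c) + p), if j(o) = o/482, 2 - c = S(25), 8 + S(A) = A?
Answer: -482/26813675 ≈ -1.7976e-5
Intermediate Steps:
S(A) = -8 + A
c = -15 (c = 2 - (-8 + 25) = 2 - 1*17 = 2 - 17 = -15)
j(o) = o/482 (j(o) = o*(1/482) = o/482)
b = 89394 (b = -282*(-317) = 89394)
p = -55630 (p = 89394 - 1*145024 = 89394 - 145024 = -55630)
1/(j(c) + p) = 1/((1/482)*(-15) - 55630) = 1/(-15/482 - 55630) = 1/(-26813675/482) = -482/26813675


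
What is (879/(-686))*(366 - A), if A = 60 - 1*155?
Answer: -405219/686 ≈ -590.70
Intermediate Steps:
A = -95 (A = 60 - 155 = -95)
(879/(-686))*(366 - A) = (879/(-686))*(366 - 1*(-95)) = (879*(-1/686))*(366 + 95) = -879/686*461 = -405219/686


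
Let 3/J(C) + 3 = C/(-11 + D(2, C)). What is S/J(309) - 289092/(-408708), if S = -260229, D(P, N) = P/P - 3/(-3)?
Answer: 110296871339/34059 ≈ 3.2384e+6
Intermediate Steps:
D(P, N) = 2 (D(P, N) = 1 - 3*(-⅓) = 1 + 1 = 2)
J(C) = 3/(-3 - C/9) (J(C) = 3/(-3 + C/(-11 + 2)) = 3/(-3 + C/(-9)) = 3/(-3 - C/9))
S/J(309) - 289092/(-408708) = -260229/((-27/(27 + 309))) - 289092/(-408708) = -260229/((-27/336)) - 289092*(-1/408708) = -260229/((-27*1/336)) + 24091/34059 = -260229/(-9/112) + 24091/34059 = -260229*(-112/9) + 24091/34059 = 9715216/3 + 24091/34059 = 110296871339/34059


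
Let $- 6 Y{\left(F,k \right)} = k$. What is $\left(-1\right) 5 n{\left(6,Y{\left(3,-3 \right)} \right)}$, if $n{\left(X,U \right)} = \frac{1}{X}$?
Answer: $- \frac{5}{6} \approx -0.83333$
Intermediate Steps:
$Y{\left(F,k \right)} = - \frac{k}{6}$
$\left(-1\right) 5 n{\left(6,Y{\left(3,-3 \right)} \right)} = \frac{\left(-1\right) 5}{6} = \left(-5\right) \frac{1}{6} = - \frac{5}{6}$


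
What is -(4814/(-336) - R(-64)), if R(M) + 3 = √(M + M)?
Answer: 1903/168 + 8*I*√2 ≈ 11.327 + 11.314*I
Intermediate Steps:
R(M) = -3 + √2*√M (R(M) = -3 + √(M + M) = -3 + √(2*M) = -3 + √2*√M)
-(4814/(-336) - R(-64)) = -(4814/(-336) - (-3 + √2*√(-64))) = -(4814*(-1/336) - (-3 + √2*(8*I))) = -(-2407/168 - (-3 + 8*I*√2)) = -(-2407/168 + (3 - 8*I*√2)) = -(-1903/168 - 8*I*√2) = 1903/168 + 8*I*√2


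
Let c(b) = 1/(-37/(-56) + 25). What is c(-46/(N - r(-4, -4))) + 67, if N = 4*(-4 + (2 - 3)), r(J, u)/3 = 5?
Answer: 96335/1437 ≈ 67.039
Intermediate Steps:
r(J, u) = 15 (r(J, u) = 3*5 = 15)
N = -20 (N = 4*(-4 - 1) = 4*(-5) = -20)
c(b) = 56/1437 (c(b) = 1/(-37*(-1/56) + 25) = 1/(37/56 + 25) = 1/(1437/56) = 56/1437)
c(-46/(N - r(-4, -4))) + 67 = 56/1437 + 67 = 96335/1437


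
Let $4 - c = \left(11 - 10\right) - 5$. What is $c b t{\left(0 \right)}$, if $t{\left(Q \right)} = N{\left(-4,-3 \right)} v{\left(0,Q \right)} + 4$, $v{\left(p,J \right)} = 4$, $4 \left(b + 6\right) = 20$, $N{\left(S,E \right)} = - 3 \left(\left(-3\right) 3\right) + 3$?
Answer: $-992$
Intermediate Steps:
$N{\left(S,E \right)} = 30$ ($N{\left(S,E \right)} = \left(-3\right) \left(-9\right) + 3 = 27 + 3 = 30$)
$b = -1$ ($b = -6 + \frac{1}{4} \cdot 20 = -6 + 5 = -1$)
$c = 8$ ($c = 4 - \left(\left(11 - 10\right) - 5\right) = 4 - \left(1 - 5\right) = 4 - -4 = 4 + 4 = 8$)
$t{\left(Q \right)} = 124$ ($t{\left(Q \right)} = 30 \cdot 4 + 4 = 120 + 4 = 124$)
$c b t{\left(0 \right)} = 8 \left(-1\right) 124 = \left(-8\right) 124 = -992$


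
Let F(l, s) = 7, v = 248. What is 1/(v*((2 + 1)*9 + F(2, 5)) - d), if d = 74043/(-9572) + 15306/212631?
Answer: 678434644/5725760027575 ≈ 0.00011849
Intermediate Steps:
d = -5199109367/678434644 (d = 74043*(-1/9572) + 15306*(1/212631) = -74043/9572 + 5102/70877 = -5199109367/678434644 ≈ -7.6634)
1/(v*((2 + 1)*9 + F(2, 5)) - d) = 1/(248*((2 + 1)*9 + 7) - 1*(-5199109367/678434644)) = 1/(248*(3*9 + 7) + 5199109367/678434644) = 1/(248*(27 + 7) + 5199109367/678434644) = 1/(248*34 + 5199109367/678434644) = 1/(8432 + 5199109367/678434644) = 1/(5725760027575/678434644) = 678434644/5725760027575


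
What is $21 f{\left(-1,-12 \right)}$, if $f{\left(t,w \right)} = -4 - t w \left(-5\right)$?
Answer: $1176$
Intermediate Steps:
$f{\left(t,w \right)} = -4 + 5 t w$ ($f{\left(t,w \right)} = -4 - - 5 t w = -4 + 5 t w$)
$21 f{\left(-1,-12 \right)} = 21 \left(-4 + 5 \left(-1\right) \left(-12\right)\right) = 21 \left(-4 + 60\right) = 21 \cdot 56 = 1176$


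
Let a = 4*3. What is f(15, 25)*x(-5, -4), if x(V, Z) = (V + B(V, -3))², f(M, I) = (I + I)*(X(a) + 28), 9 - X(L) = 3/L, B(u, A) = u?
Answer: 183750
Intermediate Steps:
a = 12
X(L) = 9 - 3/L
f(M, I) = 147*I/2 (f(M, I) = (I + I)*((9 - 3/12) + 28) = (2*I)*((9 - 3*1/12) + 28) = (2*I)*((9 - ¼) + 28) = (2*I)*(35/4 + 28) = (2*I)*(147/4) = 147*I/2)
x(V, Z) = 4*V² (x(V, Z) = (V + V)² = (2*V)² = 4*V²)
f(15, 25)*x(-5, -4) = ((147/2)*25)*(4*(-5)²) = 3675*(4*25)/2 = (3675/2)*100 = 183750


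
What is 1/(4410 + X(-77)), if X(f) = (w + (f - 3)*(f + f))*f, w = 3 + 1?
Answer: -1/944538 ≈ -1.0587e-6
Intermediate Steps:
w = 4
X(f) = f*(4 + 2*f*(-3 + f)) (X(f) = (4 + (f - 3)*(f + f))*f = (4 + (-3 + f)*(2*f))*f = (4 + 2*f*(-3 + f))*f = f*(4 + 2*f*(-3 + f)))
1/(4410 + X(-77)) = 1/(4410 + 2*(-77)*(2 + (-77)² - 3*(-77))) = 1/(4410 + 2*(-77)*(2 + 5929 + 231)) = 1/(4410 + 2*(-77)*6162) = 1/(4410 - 948948) = 1/(-944538) = -1/944538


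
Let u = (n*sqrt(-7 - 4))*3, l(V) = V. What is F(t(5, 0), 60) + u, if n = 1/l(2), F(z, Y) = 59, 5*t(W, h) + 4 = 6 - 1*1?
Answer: 59 + 3*I*sqrt(11)/2 ≈ 59.0 + 4.9749*I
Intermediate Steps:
t(W, h) = 1/5 (t(W, h) = -4/5 + (6 - 1*1)/5 = -4/5 + (6 - 1)/5 = -4/5 + (1/5)*5 = -4/5 + 1 = 1/5)
n = 1/2 ≈ 0.50000
u = 3*I*sqrt(11)/2 (u = (sqrt(-7 - 4)/2)*3 = (sqrt(-11)/2)*3 = ((I*sqrt(11))/2)*3 = (I*sqrt(11)/2)*3 = 3*I*sqrt(11)/2 ≈ 4.9749*I)
F(t(5, 0), 60) + u = 59 + 3*I*sqrt(11)/2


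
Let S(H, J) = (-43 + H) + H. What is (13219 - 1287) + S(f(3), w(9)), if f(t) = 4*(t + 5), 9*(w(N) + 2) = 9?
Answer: 11953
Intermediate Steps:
w(N) = -1 (w(N) = -2 + (⅑)*9 = -2 + 1 = -1)
f(t) = 20 + 4*t (f(t) = 4*(5 + t) = 20 + 4*t)
S(H, J) = -43 + 2*H
(13219 - 1287) + S(f(3), w(9)) = (13219 - 1287) + (-43 + 2*(20 + 4*3)) = 11932 + (-43 + 2*(20 + 12)) = 11932 + (-43 + 2*32) = 11932 + (-43 + 64) = 11932 + 21 = 11953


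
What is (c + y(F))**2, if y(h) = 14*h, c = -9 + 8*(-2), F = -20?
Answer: 93025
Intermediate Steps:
c = -25 (c = -9 - 16 = -25)
(c + y(F))**2 = (-25 + 14*(-20))**2 = (-25 - 280)**2 = (-305)**2 = 93025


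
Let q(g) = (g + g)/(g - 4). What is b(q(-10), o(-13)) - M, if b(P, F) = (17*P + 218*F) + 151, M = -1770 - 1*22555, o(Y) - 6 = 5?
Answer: 188288/7 ≈ 26898.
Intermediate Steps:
o(Y) = 11 (o(Y) = 6 + 5 = 11)
q(g) = 2*g/(-4 + g) (q(g) = (2*g)/(-4 + g) = 2*g/(-4 + g))
M = -24325 (M = -1770 - 22555 = -24325)
b(P, F) = 151 + 17*P + 218*F
b(q(-10), o(-13)) - M = (151 + 17*(2*(-10)/(-4 - 10)) + 218*11) - 1*(-24325) = (151 + 17*(2*(-10)/(-14)) + 2398) + 24325 = (151 + 17*(2*(-10)*(-1/14)) + 2398) + 24325 = (151 + 17*(10/7) + 2398) + 24325 = (151 + 170/7 + 2398) + 24325 = 18013/7 + 24325 = 188288/7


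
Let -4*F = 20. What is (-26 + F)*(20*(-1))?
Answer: 620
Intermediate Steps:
F = -5 (F = -¼*20 = -5)
(-26 + F)*(20*(-1)) = (-26 - 5)*(20*(-1)) = -31*(-20) = 620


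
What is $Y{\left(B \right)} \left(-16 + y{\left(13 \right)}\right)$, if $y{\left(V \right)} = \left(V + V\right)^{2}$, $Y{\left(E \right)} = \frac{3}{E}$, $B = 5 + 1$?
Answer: $330$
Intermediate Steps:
$B = 6$
$y{\left(V \right)} = 4 V^{2}$ ($y{\left(V \right)} = \left(2 V\right)^{2} = 4 V^{2}$)
$Y{\left(B \right)} \left(-16 + y{\left(13 \right)}\right) = \frac{3}{6} \left(-16 + 4 \cdot 13^{2}\right) = 3 \cdot \frac{1}{6} \left(-16 + 4 \cdot 169\right) = \frac{-16 + 676}{2} = \frac{1}{2} \cdot 660 = 330$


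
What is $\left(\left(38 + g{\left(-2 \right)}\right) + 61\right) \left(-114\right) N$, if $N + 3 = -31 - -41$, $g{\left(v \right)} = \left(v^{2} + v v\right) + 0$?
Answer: $-85386$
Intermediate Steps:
$g{\left(v \right)} = 2 v^{2}$ ($g{\left(v \right)} = \left(v^{2} + v^{2}\right) + 0 = 2 v^{2} + 0 = 2 v^{2}$)
$N = 7$ ($N = -3 - -10 = -3 + \left(-31 + 41\right) = -3 + 10 = 7$)
$\left(\left(38 + g{\left(-2 \right)}\right) + 61\right) \left(-114\right) N = \left(\left(38 + 2 \left(-2\right)^{2}\right) + 61\right) \left(-114\right) 7 = \left(\left(38 + 2 \cdot 4\right) + 61\right) \left(-114\right) 7 = \left(\left(38 + 8\right) + 61\right) \left(-114\right) 7 = \left(46 + 61\right) \left(-114\right) 7 = 107 \left(-114\right) 7 = \left(-12198\right) 7 = -85386$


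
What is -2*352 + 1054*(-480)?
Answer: -506624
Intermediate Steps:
-2*352 + 1054*(-480) = -704 - 505920 = -506624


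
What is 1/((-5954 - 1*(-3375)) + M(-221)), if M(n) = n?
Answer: -1/2800 ≈ -0.00035714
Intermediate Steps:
1/((-5954 - 1*(-3375)) + M(-221)) = 1/((-5954 - 1*(-3375)) - 221) = 1/((-5954 + 3375) - 221) = 1/(-2579 - 221) = 1/(-2800) = -1/2800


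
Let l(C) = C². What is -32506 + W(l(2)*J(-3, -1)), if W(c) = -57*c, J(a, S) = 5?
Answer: -33646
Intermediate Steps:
-32506 + W(l(2)*J(-3, -1)) = -32506 - 57*2²*5 = -32506 - 228*5 = -32506 - 57*20 = -32506 - 1140 = -33646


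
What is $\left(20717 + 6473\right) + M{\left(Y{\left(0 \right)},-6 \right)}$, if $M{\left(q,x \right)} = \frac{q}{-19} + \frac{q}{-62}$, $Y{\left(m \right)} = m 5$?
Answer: $27190$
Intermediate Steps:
$Y{\left(m \right)} = 5 m$
$M{\left(q,x \right)} = - \frac{81 q}{1178}$ ($M{\left(q,x \right)} = q \left(- \frac{1}{19}\right) + q \left(- \frac{1}{62}\right) = - \frac{q}{19} - \frac{q}{62} = - \frac{81 q}{1178}$)
$\left(20717 + 6473\right) + M{\left(Y{\left(0 \right)},-6 \right)} = \left(20717 + 6473\right) - \frac{81 \cdot 5 \cdot 0}{1178} = 27190 - 0 = 27190 + 0 = 27190$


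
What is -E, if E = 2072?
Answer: -2072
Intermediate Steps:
-E = -1*2072 = -2072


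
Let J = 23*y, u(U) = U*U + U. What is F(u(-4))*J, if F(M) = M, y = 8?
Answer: 2208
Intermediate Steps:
u(U) = U + U² (u(U) = U² + U = U + U²)
J = 184 (J = 23*8 = 184)
F(u(-4))*J = -4*(1 - 4)*184 = -4*(-3)*184 = 12*184 = 2208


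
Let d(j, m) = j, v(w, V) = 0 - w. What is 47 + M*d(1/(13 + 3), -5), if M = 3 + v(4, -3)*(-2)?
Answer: 763/16 ≈ 47.688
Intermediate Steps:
v(w, V) = -w
M = 11 (M = 3 - 1*4*(-2) = 3 - 4*(-2) = 3 + 8 = 11)
47 + M*d(1/(13 + 3), -5) = 47 + 11/(13 + 3) = 47 + 11/16 = 763/16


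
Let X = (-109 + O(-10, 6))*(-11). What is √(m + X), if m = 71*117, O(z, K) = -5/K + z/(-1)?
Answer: √338586/6 ≈ 96.980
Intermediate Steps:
O(z, K) = -z - 5/K (O(z, K) = -5/K + z*(-1) = -5/K - z = -z - 5/K)
m = 8307
X = 6589/6 (X = (-109 + (-1*(-10) - 5/6))*(-11) = (-109 + (10 - 5*⅙))*(-11) = (-109 + (10 - ⅚))*(-11) = (-109 + 55/6)*(-11) = -599/6*(-11) = 6589/6 ≈ 1098.2)
√(m + X) = √(8307 + 6589/6) = √(56431/6) = √338586/6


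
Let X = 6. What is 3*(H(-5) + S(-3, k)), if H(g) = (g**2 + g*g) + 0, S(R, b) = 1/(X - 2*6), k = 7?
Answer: 299/2 ≈ 149.50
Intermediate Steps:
S(R, b) = -1/6 (S(R, b) = 1/(6 - 2*6) = 1/(6 - 12) = 1/(-6) = -1/6)
H(g) = 2*g**2 (H(g) = (g**2 + g**2) + 0 = 2*g**2 + 0 = 2*g**2)
3*(H(-5) + S(-3, k)) = 3*(2*(-5)**2 - 1/6) = 3*(2*25 - 1/6) = 3*(50 - 1/6) = 3*(299/6) = 299/2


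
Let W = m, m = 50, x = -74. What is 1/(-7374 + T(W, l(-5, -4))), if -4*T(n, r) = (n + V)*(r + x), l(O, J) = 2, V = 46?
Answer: -1/5646 ≈ -0.00017712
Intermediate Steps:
W = 50
T(n, r) = -(-74 + r)*(46 + n)/4 (T(n, r) = -(n + 46)*(r - 74)/4 = -(46 + n)*(-74 + r)/4 = -(-74 + r)*(46 + n)/4)
1/(-7374 + T(W, l(-5, -4))) = 1/(-7374 + (851 - 23/2*2 + (37/2)*50 - ¼*50*2)) = 1/(-7374 + (851 - 23 + 925 - 25)) = 1/(-7374 + 1728) = 1/(-5646) = -1/5646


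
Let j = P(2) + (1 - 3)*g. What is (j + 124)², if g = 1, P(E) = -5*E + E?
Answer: 12996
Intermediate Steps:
P(E) = -4*E
j = -10 (j = -4*2 + (1 - 3)*1 = -8 - 2*1 = -8 - 2 = -10)
(j + 124)² = (-10 + 124)² = 114² = 12996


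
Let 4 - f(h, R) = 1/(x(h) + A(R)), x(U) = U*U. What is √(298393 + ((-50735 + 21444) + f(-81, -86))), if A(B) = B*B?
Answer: √52421269939037/13957 ≈ 518.75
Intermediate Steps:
x(U) = U²
A(B) = B²
f(h, R) = 4 - 1/(R² + h²) (f(h, R) = 4 - 1/(h² + R²) = 4 - 1/(R² + h²))
√(298393 + ((-50735 + 21444) + f(-81, -86))) = √(298393 + ((-50735 + 21444) + (-1 + 4*(-86)² + 4*(-81)²)/((-86)² + (-81)²))) = √(298393 + (-29291 + (-1 + 4*7396 + 4*6561)/(7396 + 6561))) = √(298393 + (-29291 + (-1 + 29584 + 26244)/13957)) = √(298393 + (-29291 + (1/13957)*55827)) = √(298393 + (-29291 + 55827/13957)) = √(298393 - 408758660/13957) = √(3755912441/13957) = √52421269939037/13957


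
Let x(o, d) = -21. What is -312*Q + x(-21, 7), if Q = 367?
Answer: -114525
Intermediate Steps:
-312*Q + x(-21, 7) = -312*367 - 21 = -114504 - 21 = -114525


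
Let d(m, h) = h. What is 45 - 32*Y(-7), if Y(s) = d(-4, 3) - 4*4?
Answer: 461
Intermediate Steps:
Y(s) = -13 (Y(s) = 3 - 4*4 = 3 - 16 = -13)
45 - 32*Y(-7) = 45 - 32*(-13) = 45 + 416 = 461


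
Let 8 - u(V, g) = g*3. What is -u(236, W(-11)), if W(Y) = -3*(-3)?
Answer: 19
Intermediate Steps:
W(Y) = 9
u(V, g) = 8 - 3*g (u(V, g) = 8 - g*3 = 8 - 3*g)
-u(236, W(-11)) = -(8 - 3*9) = -(8 - 27) = -1*(-19) = 19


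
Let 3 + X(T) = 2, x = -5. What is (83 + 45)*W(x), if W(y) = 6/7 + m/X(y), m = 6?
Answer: -4608/7 ≈ -658.29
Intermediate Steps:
X(T) = -1 (X(T) = -3 + 2 = -1)
W(y) = -36/7 (W(y) = 6/7 + 6/(-1) = 6*(1/7) + 6*(-1) = 6/7 - 6 = -36/7)
(83 + 45)*W(x) = (83 + 45)*(-36/7) = 128*(-36/7) = -4608/7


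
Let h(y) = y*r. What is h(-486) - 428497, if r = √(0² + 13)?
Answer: -428497 - 486*√13 ≈ -4.3025e+5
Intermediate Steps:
r = √13 (r = √(0 + 13) = √13 ≈ 3.6056)
h(y) = y*√13
h(-486) - 428497 = -486*√13 - 428497 = -428497 - 486*√13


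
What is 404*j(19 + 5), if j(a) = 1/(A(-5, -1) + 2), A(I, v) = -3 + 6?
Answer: 404/5 ≈ 80.800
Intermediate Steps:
A(I, v) = 3
j(a) = ⅕ (j(a) = 1/(3 + 2) = 1/5 = ⅕)
404*j(19 + 5) = 404*(⅕) = 404/5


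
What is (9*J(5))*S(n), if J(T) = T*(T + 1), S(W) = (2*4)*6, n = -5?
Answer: 12960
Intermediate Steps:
S(W) = 48 (S(W) = 8*6 = 48)
J(T) = T*(1 + T)
(9*J(5))*S(n) = (9*(5*(1 + 5)))*48 = (9*(5*6))*48 = (9*30)*48 = 270*48 = 12960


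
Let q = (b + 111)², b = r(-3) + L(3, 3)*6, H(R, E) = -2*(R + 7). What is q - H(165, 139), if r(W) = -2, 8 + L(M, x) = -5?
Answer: 1305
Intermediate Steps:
H(R, E) = -14 - 2*R (H(R, E) = -2*(7 + R) = -14 - 2*R)
L(M, x) = -13 (L(M, x) = -8 - 5 = -13)
b = -80 (b = -2 - 13*6 = -2 - 78 = -80)
q = 961 (q = (-80 + 111)² = 31² = 961)
q - H(165, 139) = 961 - (-14 - 2*165) = 961 - (-14 - 330) = 961 - 1*(-344) = 961 + 344 = 1305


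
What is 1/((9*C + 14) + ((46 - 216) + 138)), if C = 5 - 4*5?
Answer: -1/153 ≈ -0.0065359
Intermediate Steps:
C = -15 (C = 5 - 20 = -15)
1/((9*C + 14) + ((46 - 216) + 138)) = 1/((9*(-15) + 14) + ((46 - 216) + 138)) = 1/((-135 + 14) + (-170 + 138)) = 1/(-121 - 32) = 1/(-153) = -1/153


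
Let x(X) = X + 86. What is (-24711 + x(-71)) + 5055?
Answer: -19641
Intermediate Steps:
x(X) = 86 + X
(-24711 + x(-71)) + 5055 = (-24711 + (86 - 71)) + 5055 = (-24711 + 15) + 5055 = -24696 + 5055 = -19641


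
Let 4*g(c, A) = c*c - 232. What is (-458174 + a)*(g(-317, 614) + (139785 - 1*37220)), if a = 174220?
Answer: -72481672109/2 ≈ -3.6241e+10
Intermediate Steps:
g(c, A) = -58 + c²/4 (g(c, A) = (c*c - 232)/4 = (c² - 232)/4 = (-232 + c²)/4 = -58 + c²/4)
(-458174 + a)*(g(-317, 614) + (139785 - 1*37220)) = (-458174 + 174220)*((-58 + (¼)*(-317)²) + (139785 - 1*37220)) = -283954*((-58 + (¼)*100489) + (139785 - 37220)) = -283954*((-58 + 100489/4) + 102565) = -283954*(100257/4 + 102565) = -283954*510517/4 = -72481672109/2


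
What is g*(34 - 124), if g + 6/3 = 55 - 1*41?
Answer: -1080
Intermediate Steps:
g = 12 (g = -2 + (55 - 1*41) = -2 + (55 - 41) = -2 + 14 = 12)
g*(34 - 124) = 12*(34 - 124) = 12*(-90) = -1080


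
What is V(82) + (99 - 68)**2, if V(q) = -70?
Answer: 891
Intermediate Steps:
V(82) + (99 - 68)**2 = -70 + (99 - 68)**2 = -70 + 31**2 = -70 + 961 = 891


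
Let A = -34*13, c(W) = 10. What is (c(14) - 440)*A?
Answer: 190060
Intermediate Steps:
A = -442
(c(14) - 440)*A = (10 - 440)*(-442) = -430*(-442) = 190060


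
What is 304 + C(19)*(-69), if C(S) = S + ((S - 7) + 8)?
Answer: -2387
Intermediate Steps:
C(S) = 1 + 2*S (C(S) = S + ((-7 + S) + 8) = S + (1 + S) = 1 + 2*S)
304 + C(19)*(-69) = 304 + (1 + 2*19)*(-69) = 304 + (1 + 38)*(-69) = 304 + 39*(-69) = 304 - 2691 = -2387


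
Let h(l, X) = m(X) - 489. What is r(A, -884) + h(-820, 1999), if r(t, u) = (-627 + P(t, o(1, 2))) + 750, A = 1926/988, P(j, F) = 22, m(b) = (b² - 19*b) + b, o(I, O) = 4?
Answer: 3959675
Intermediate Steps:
m(b) = b² - 18*b
h(l, X) = -489 + X*(-18 + X) (h(l, X) = X*(-18 + X) - 489 = -489 + X*(-18 + X))
A = 963/494 (A = 1926*(1/988) = 963/494 ≈ 1.9494)
r(t, u) = 145 (r(t, u) = (-627 + 22) + 750 = -605 + 750 = 145)
r(A, -884) + h(-820, 1999) = 145 + (-489 + 1999*(-18 + 1999)) = 145 + (-489 + 1999*1981) = 145 + (-489 + 3960019) = 145 + 3959530 = 3959675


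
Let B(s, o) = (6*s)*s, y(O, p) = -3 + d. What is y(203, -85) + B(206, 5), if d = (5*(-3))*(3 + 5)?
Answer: 254493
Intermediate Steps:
d = -120 (d = -15*8 = -120)
y(O, p) = -123 (y(O, p) = -3 - 120 = -123)
B(s, o) = 6*s**2
y(203, -85) + B(206, 5) = -123 + 6*206**2 = -123 + 6*42436 = -123 + 254616 = 254493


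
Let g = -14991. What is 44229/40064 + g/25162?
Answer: 256145337/504045184 ≈ 0.50818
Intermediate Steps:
44229/40064 + g/25162 = 44229/40064 - 14991/25162 = 256145337/504045184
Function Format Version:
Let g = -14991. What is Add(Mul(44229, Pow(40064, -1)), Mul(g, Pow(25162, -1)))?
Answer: Rational(256145337, 504045184) ≈ 0.50818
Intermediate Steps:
Add(Mul(44229, Pow(40064, -1)), Mul(g, Pow(25162, -1))) = Add(Mul(44229, Pow(40064, -1)), Mul(-14991, Pow(25162, -1))) = Add(Mul(44229, Rational(1, 40064)), Mul(-14991, Rational(1, 25162))) = Add(Rational(44229, 40064), Rational(-14991, 25162)) = Rational(256145337, 504045184)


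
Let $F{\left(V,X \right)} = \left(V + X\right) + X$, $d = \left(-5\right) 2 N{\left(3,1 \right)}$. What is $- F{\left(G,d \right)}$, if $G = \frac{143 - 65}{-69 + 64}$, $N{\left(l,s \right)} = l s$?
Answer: $\frac{378}{5} \approx 75.6$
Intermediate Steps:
$G = - \frac{78}{5}$ ($G = \frac{78}{-5} = 78 \left(- \frac{1}{5}\right) = - \frac{78}{5} \approx -15.6$)
$d = -30$ ($d = \left(-5\right) 2 \cdot 3 \cdot 1 = \left(-10\right) 3 = -30$)
$F{\left(V,X \right)} = V + 2 X$
$- F{\left(G,d \right)} = - (- \frac{78}{5} + 2 \left(-30\right)) = - (- \frac{78}{5} - 60) = \left(-1\right) \left(- \frac{378}{5}\right) = \frac{378}{5}$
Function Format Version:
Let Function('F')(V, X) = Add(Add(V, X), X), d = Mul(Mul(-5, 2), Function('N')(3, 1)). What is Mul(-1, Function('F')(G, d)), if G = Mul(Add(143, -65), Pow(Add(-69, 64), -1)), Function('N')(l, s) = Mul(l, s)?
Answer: Rational(378, 5) ≈ 75.600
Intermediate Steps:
G = Rational(-78, 5) (G = Mul(78, Pow(-5, -1)) = Mul(78, Rational(-1, 5)) = Rational(-78, 5) ≈ -15.600)
d = -30 (d = Mul(Mul(-5, 2), Mul(3, 1)) = Mul(-10, 3) = -30)
Function('F')(V, X) = Add(V, Mul(2, X))
Mul(-1, Function('F')(G, d)) = Mul(-1, Add(Rational(-78, 5), Mul(2, -30))) = Mul(-1, Add(Rational(-78, 5), -60)) = Mul(-1, Rational(-378, 5)) = Rational(378, 5)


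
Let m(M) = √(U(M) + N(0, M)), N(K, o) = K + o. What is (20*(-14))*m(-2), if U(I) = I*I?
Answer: -280*√2 ≈ -395.98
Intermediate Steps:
U(I) = I²
m(M) = √(M + M²) (m(M) = √(M² + (0 + M)) = √(M² + M) = √(M + M²))
(20*(-14))*m(-2) = (20*(-14))*√(-2*(1 - 2)) = -280*√2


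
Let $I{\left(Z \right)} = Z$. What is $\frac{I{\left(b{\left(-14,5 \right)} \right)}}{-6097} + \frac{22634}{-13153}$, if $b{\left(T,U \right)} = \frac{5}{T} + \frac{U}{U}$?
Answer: $- \frac{276015907}{160387682} \approx -1.7209$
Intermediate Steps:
$b{\left(T,U \right)} = 1 + \frac{5}{T}$ ($b{\left(T,U \right)} = \frac{5}{T} + 1 = 1 + \frac{5}{T}$)
$\frac{I{\left(b{\left(-14,5 \right)} \right)}}{-6097} + \frac{22634}{-13153} = \frac{\frac{1}{-14} \left(5 - 14\right)}{-6097} + \frac{22634}{-13153} = \left(- \frac{1}{14}\right) \left(-9\right) \left(- \frac{1}{6097}\right) + 22634 \left(- \frac{1}{13153}\right) = \frac{9}{14} \left(- \frac{1}{6097}\right) - \frac{22634}{13153} = - \frac{9}{85358} - \frac{22634}{13153} = - \frac{276015907}{160387682}$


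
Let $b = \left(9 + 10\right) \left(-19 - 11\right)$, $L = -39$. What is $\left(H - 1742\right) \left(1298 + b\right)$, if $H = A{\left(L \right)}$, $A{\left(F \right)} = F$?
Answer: $-1296568$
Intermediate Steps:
$H = -39$
$b = -570$ ($b = 19 \left(-30\right) = -570$)
$\left(H - 1742\right) \left(1298 + b\right) = \left(-39 - 1742\right) \left(1298 - 570\right) = \left(-1781\right) 728 = -1296568$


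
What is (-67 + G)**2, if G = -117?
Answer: 33856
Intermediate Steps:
(-67 + G)**2 = (-67 - 117)**2 = (-184)**2 = 33856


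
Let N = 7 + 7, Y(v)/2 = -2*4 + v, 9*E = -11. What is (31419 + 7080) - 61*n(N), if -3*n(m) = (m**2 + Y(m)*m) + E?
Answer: 1238638/27 ≈ 45876.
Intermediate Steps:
E = -11/9 (E = (1/9)*(-11) = -11/9 ≈ -1.2222)
Y(v) = -16 + 2*v (Y(v) = 2*(-2*4 + v) = 2*(-8 + v) = -16 + 2*v)
N = 14
n(m) = 11/27 - m**2/3 - m*(-16 + 2*m)/3 (n(m) = -((m**2 + (-16 + 2*m)*m) - 11/9)/3 = -((m**2 + m*(-16 + 2*m)) - 11/9)/3 = -(-11/9 + m**2 + m*(-16 + 2*m))/3 = 11/27 - m**2/3 - m*(-16 + 2*m)/3)
(31419 + 7080) - 61*n(N) = (31419 + 7080) - 61*(11/27 - 1*14**2 + (16/3)*14) = 38499 - 61*(11/27 - 1*196 + 224/3) = 38499 - 61*(11/27 - 196 + 224/3) = 38499 - 61*(-3265/27) = 38499 + 199165/27 = 1238638/27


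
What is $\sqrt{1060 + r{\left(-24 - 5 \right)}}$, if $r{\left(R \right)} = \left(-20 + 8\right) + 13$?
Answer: $\sqrt{1061} \approx 32.573$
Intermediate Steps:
$r{\left(R \right)} = 1$ ($r{\left(R \right)} = -12 + 13 = 1$)
$\sqrt{1060 + r{\left(-24 - 5 \right)}} = \sqrt{1060 + 1} = \sqrt{1061}$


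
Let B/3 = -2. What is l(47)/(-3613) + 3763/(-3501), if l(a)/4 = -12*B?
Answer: -14604007/12649113 ≈ -1.1545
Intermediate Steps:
B = -6 (B = 3*(-2) = -6)
l(a) = 288 (l(a) = 4*(-12*(-6)) = 4*72 = 288)
l(47)/(-3613) + 3763/(-3501) = 288/(-3613) + 3763/(-3501) = 288*(-1/3613) + 3763*(-1/3501) = -288/3613 - 3763/3501 = -14604007/12649113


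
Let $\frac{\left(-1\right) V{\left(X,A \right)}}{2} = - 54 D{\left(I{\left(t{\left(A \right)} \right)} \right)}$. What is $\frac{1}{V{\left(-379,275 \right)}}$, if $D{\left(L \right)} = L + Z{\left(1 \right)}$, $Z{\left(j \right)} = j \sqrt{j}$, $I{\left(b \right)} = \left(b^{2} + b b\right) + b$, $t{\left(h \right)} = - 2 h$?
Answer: $\frac{1}{65280708} \approx 1.5318 \cdot 10^{-8}$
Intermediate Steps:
$I{\left(b \right)} = b + 2 b^{2}$ ($I{\left(b \right)} = \left(b^{2} + b^{2}\right) + b = 2 b^{2} + b = b + 2 b^{2}$)
$Z{\left(j \right)} = j^{\frac{3}{2}}$
$D{\left(L \right)} = 1 + L$ ($D{\left(L \right)} = L + 1^{\frac{3}{2}} = L + 1 = 1 + L$)
$V{\left(X,A \right)} = 108 - 216 A \left(1 - 4 A\right)$ ($V{\left(X,A \right)} = - 2 \left(- 54 \left(1 + - 2 A \left(1 + 2 \left(- 2 A\right)\right)\right)\right) = - 2 \left(- 54 \left(1 + - 2 A \left(1 - 4 A\right)\right)\right) = - 2 \left(- 54 \left(1 - 2 A \left(1 - 4 A\right)\right)\right) = - 2 \left(-54 + 108 A \left(1 - 4 A\right)\right) = 108 - 216 A \left(1 - 4 A\right)$)
$\frac{1}{V{\left(-379,275 \right)}} = \frac{1}{108 - 59400 + 864 \cdot 275^{2}} = \frac{1}{108 - 59400 + 864 \cdot 75625} = \frac{1}{108 - 59400 + 65340000} = \frac{1}{65280708}$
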